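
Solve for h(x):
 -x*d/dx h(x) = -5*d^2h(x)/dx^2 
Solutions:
 h(x) = C1 + C2*erfi(sqrt(10)*x/10)


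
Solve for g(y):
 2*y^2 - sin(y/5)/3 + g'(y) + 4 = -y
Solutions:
 g(y) = C1 - 2*y^3/3 - y^2/2 - 4*y - 5*cos(y/5)/3


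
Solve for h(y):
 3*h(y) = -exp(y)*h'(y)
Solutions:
 h(y) = C1*exp(3*exp(-y))


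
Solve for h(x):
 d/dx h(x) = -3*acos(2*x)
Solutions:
 h(x) = C1 - 3*x*acos(2*x) + 3*sqrt(1 - 4*x^2)/2


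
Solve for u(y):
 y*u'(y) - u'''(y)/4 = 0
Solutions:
 u(y) = C1 + Integral(C2*airyai(2^(2/3)*y) + C3*airybi(2^(2/3)*y), y)


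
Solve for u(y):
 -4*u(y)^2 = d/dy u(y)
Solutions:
 u(y) = 1/(C1 + 4*y)


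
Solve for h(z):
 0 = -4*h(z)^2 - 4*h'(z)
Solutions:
 h(z) = 1/(C1 + z)


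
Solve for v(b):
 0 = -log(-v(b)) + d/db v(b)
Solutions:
 -li(-v(b)) = C1 + b


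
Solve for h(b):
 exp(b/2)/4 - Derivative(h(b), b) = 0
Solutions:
 h(b) = C1 + exp(b/2)/2


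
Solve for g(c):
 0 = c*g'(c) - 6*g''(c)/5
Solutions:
 g(c) = C1 + C2*erfi(sqrt(15)*c/6)


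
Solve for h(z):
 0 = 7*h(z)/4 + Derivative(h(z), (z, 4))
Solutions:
 h(z) = (C1*sin(7^(1/4)*z/2) + C2*cos(7^(1/4)*z/2))*exp(-7^(1/4)*z/2) + (C3*sin(7^(1/4)*z/2) + C4*cos(7^(1/4)*z/2))*exp(7^(1/4)*z/2)


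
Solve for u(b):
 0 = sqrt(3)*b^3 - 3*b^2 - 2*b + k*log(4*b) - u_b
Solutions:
 u(b) = C1 + sqrt(3)*b^4/4 - b^3 - b^2 + b*k*log(b) - b*k + b*k*log(4)


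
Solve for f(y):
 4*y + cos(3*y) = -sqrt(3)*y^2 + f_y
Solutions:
 f(y) = C1 + sqrt(3)*y^3/3 + 2*y^2 + sin(3*y)/3


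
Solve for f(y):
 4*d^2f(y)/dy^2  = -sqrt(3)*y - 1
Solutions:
 f(y) = C1 + C2*y - sqrt(3)*y^3/24 - y^2/8


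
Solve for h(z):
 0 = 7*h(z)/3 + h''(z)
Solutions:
 h(z) = C1*sin(sqrt(21)*z/3) + C2*cos(sqrt(21)*z/3)


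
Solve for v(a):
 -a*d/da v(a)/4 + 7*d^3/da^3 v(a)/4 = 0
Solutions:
 v(a) = C1 + Integral(C2*airyai(7^(2/3)*a/7) + C3*airybi(7^(2/3)*a/7), a)


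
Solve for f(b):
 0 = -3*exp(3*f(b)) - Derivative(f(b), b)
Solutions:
 f(b) = log((-3^(2/3) - 3*3^(1/6)*I)*(1/(C1 + 3*b))^(1/3)/6)
 f(b) = log((-3^(2/3) + 3*3^(1/6)*I)*(1/(C1 + 3*b))^(1/3)/6)
 f(b) = log(1/(C1 + 9*b))/3


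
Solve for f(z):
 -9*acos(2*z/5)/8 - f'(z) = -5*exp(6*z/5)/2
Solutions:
 f(z) = C1 - 9*z*acos(2*z/5)/8 + 9*sqrt(25 - 4*z^2)/16 + 25*exp(6*z/5)/12


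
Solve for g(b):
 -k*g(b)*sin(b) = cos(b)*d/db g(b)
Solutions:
 g(b) = C1*exp(k*log(cos(b)))


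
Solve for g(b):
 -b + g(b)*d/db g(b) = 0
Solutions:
 g(b) = -sqrt(C1 + b^2)
 g(b) = sqrt(C1 + b^2)


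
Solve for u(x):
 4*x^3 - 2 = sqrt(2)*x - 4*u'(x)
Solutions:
 u(x) = C1 - x^4/4 + sqrt(2)*x^2/8 + x/2


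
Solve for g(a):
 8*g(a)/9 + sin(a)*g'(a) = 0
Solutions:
 g(a) = C1*(cos(a) + 1)^(4/9)/(cos(a) - 1)^(4/9)


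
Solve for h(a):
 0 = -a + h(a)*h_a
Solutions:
 h(a) = -sqrt(C1 + a^2)
 h(a) = sqrt(C1 + a^2)


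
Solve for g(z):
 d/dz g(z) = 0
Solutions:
 g(z) = C1


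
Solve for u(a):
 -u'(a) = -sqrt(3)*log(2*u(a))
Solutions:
 -sqrt(3)*Integral(1/(log(_y) + log(2)), (_y, u(a)))/3 = C1 - a


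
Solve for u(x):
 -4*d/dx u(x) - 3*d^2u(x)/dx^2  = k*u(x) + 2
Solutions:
 u(x) = C1*exp(x*(sqrt(4 - 3*k) - 2)/3) + C2*exp(-x*(sqrt(4 - 3*k) + 2)/3) - 2/k


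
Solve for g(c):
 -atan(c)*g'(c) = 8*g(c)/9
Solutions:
 g(c) = C1*exp(-8*Integral(1/atan(c), c)/9)


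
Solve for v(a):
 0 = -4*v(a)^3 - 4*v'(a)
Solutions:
 v(a) = -sqrt(2)*sqrt(-1/(C1 - a))/2
 v(a) = sqrt(2)*sqrt(-1/(C1 - a))/2


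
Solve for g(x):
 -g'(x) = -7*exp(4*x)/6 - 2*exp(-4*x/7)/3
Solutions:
 g(x) = C1 + 7*exp(4*x)/24 - 7*exp(-4*x/7)/6


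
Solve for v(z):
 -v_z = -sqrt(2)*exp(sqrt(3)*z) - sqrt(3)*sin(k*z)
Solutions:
 v(z) = C1 + sqrt(6)*exp(sqrt(3)*z)/3 - sqrt(3)*cos(k*z)/k


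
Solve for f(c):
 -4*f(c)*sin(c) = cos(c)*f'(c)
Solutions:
 f(c) = C1*cos(c)^4


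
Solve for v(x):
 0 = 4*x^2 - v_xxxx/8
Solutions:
 v(x) = C1 + C2*x + C3*x^2 + C4*x^3 + 4*x^6/45


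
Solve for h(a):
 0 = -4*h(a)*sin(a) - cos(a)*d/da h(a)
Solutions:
 h(a) = C1*cos(a)^4


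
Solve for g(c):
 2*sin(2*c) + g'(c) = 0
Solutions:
 g(c) = C1 + cos(2*c)


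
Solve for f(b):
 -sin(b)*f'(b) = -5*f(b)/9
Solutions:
 f(b) = C1*(cos(b) - 1)^(5/18)/(cos(b) + 1)^(5/18)


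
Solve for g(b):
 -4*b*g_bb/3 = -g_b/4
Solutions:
 g(b) = C1 + C2*b^(19/16)


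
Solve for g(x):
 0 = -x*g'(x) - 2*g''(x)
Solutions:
 g(x) = C1 + C2*erf(x/2)


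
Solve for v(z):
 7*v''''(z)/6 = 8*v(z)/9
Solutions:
 v(z) = C1*exp(-2*21^(3/4)*z/21) + C2*exp(2*21^(3/4)*z/21) + C3*sin(2*21^(3/4)*z/21) + C4*cos(2*21^(3/4)*z/21)


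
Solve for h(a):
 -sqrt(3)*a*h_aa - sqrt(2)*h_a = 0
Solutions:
 h(a) = C1 + C2*a^(1 - sqrt(6)/3)


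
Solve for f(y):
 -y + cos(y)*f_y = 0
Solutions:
 f(y) = C1 + Integral(y/cos(y), y)


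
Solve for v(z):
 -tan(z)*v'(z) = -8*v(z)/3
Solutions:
 v(z) = C1*sin(z)^(8/3)


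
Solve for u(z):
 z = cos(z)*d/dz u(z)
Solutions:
 u(z) = C1 + Integral(z/cos(z), z)


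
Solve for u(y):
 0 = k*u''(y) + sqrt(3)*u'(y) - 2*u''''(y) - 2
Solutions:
 u(y) = C1 + C2*exp(2^(1/3)*y*(2^(1/3)*k/((-sqrt(3) + 3*I)*(sqrt(81 - 2*k^3) + 9)^(1/3)) - sqrt(3)*(sqrt(81 - 2*k^3) + 9)^(1/3)/12 + I*(sqrt(81 - 2*k^3) + 9)^(1/3)/4)) + C3*exp(-2^(1/3)*y*(2^(1/3)*k/((sqrt(3) + 3*I)*(sqrt(81 - 2*k^3) + 9)^(1/3)) + sqrt(3)*(sqrt(81 - 2*k^3) + 9)^(1/3)/12 + I*(sqrt(81 - 2*k^3) + 9)^(1/3)/4)) + C4*exp(2^(1/3)*sqrt(3)*y*(2^(1/3)*k/(sqrt(81 - 2*k^3) + 9)^(1/3) + (sqrt(81 - 2*k^3) + 9)^(1/3))/6) + 2*sqrt(3)*y/3


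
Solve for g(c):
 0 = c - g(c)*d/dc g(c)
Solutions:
 g(c) = -sqrt(C1 + c^2)
 g(c) = sqrt(C1 + c^2)


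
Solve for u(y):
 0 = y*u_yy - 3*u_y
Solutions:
 u(y) = C1 + C2*y^4


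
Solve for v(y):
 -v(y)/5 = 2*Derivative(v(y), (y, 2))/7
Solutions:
 v(y) = C1*sin(sqrt(70)*y/10) + C2*cos(sqrt(70)*y/10)


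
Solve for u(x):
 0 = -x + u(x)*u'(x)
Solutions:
 u(x) = -sqrt(C1 + x^2)
 u(x) = sqrt(C1 + x^2)


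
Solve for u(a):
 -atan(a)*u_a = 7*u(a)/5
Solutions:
 u(a) = C1*exp(-7*Integral(1/atan(a), a)/5)


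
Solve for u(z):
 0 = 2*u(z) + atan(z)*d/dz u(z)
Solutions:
 u(z) = C1*exp(-2*Integral(1/atan(z), z))


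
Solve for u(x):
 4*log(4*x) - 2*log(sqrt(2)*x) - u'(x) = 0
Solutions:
 u(x) = C1 + 2*x*log(x) - 2*x + x*log(128)


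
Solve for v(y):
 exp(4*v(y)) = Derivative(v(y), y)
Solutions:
 v(y) = log(-(-1/(C1 + 4*y))^(1/4))
 v(y) = log(-1/(C1 + 4*y))/4
 v(y) = log(-I*(-1/(C1 + 4*y))^(1/4))
 v(y) = log(I*(-1/(C1 + 4*y))^(1/4))


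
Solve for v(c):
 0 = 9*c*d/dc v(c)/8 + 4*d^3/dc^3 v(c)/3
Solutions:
 v(c) = C1 + Integral(C2*airyai(-3*2^(1/3)*c/4) + C3*airybi(-3*2^(1/3)*c/4), c)


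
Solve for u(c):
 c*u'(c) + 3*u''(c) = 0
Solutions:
 u(c) = C1 + C2*erf(sqrt(6)*c/6)


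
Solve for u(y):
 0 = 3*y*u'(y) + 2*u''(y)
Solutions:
 u(y) = C1 + C2*erf(sqrt(3)*y/2)


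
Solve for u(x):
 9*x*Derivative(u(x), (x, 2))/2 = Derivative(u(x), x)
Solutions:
 u(x) = C1 + C2*x^(11/9)


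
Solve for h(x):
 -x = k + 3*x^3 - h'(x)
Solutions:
 h(x) = C1 + k*x + 3*x^4/4 + x^2/2


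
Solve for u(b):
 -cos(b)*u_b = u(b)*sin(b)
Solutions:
 u(b) = C1*cos(b)


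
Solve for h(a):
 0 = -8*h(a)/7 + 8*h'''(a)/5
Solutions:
 h(a) = C3*exp(5^(1/3)*7^(2/3)*a/7) + (C1*sin(sqrt(3)*5^(1/3)*7^(2/3)*a/14) + C2*cos(sqrt(3)*5^(1/3)*7^(2/3)*a/14))*exp(-5^(1/3)*7^(2/3)*a/14)


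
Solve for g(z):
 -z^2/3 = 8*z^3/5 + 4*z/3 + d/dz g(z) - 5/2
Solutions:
 g(z) = C1 - 2*z^4/5 - z^3/9 - 2*z^2/3 + 5*z/2


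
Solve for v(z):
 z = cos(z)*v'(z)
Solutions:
 v(z) = C1 + Integral(z/cos(z), z)


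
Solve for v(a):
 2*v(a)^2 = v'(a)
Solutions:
 v(a) = -1/(C1 + 2*a)


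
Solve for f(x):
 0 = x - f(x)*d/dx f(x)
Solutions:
 f(x) = -sqrt(C1 + x^2)
 f(x) = sqrt(C1 + x^2)


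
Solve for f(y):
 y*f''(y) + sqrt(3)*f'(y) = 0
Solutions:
 f(y) = C1 + C2*y^(1 - sqrt(3))


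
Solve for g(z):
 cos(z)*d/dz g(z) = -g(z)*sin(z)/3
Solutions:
 g(z) = C1*cos(z)^(1/3)


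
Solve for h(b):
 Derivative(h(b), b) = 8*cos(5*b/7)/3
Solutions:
 h(b) = C1 + 56*sin(5*b/7)/15


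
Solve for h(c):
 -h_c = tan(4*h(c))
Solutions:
 h(c) = -asin(C1*exp(-4*c))/4 + pi/4
 h(c) = asin(C1*exp(-4*c))/4


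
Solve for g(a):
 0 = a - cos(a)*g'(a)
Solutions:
 g(a) = C1 + Integral(a/cos(a), a)


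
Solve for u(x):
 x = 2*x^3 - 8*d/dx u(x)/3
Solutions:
 u(x) = C1 + 3*x^4/16 - 3*x^2/16


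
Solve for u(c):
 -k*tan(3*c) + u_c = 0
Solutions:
 u(c) = C1 - k*log(cos(3*c))/3


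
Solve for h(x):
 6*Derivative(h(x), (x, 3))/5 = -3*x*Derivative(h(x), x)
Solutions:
 h(x) = C1 + Integral(C2*airyai(-2^(2/3)*5^(1/3)*x/2) + C3*airybi(-2^(2/3)*5^(1/3)*x/2), x)


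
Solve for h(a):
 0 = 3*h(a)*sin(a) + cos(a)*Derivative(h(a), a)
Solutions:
 h(a) = C1*cos(a)^3


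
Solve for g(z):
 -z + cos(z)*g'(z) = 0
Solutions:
 g(z) = C1 + Integral(z/cos(z), z)


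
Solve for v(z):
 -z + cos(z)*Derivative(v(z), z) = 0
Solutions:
 v(z) = C1 + Integral(z/cos(z), z)


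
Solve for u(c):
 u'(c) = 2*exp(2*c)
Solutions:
 u(c) = C1 + exp(2*c)


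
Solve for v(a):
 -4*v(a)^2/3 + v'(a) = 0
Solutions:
 v(a) = -3/(C1 + 4*a)


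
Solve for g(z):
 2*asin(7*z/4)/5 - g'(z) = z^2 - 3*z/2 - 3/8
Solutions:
 g(z) = C1 - z^3/3 + 3*z^2/4 + 2*z*asin(7*z/4)/5 + 3*z/8 + 2*sqrt(16 - 49*z^2)/35


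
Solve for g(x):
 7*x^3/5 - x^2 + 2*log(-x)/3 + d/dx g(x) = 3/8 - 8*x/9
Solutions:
 g(x) = C1 - 7*x^4/20 + x^3/3 - 4*x^2/9 - 2*x*log(-x)/3 + 25*x/24


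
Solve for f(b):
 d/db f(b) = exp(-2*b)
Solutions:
 f(b) = C1 - exp(-2*b)/2


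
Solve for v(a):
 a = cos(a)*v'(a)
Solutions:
 v(a) = C1 + Integral(a/cos(a), a)


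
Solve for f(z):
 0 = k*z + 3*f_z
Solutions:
 f(z) = C1 - k*z^2/6


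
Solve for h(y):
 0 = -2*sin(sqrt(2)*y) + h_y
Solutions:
 h(y) = C1 - sqrt(2)*cos(sqrt(2)*y)


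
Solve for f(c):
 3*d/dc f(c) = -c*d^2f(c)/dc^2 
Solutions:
 f(c) = C1 + C2/c^2


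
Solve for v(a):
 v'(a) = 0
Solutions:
 v(a) = C1


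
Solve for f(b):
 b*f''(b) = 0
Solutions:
 f(b) = C1 + C2*b


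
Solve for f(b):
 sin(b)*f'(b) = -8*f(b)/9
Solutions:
 f(b) = C1*(cos(b) + 1)^(4/9)/(cos(b) - 1)^(4/9)


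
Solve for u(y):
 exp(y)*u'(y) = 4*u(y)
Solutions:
 u(y) = C1*exp(-4*exp(-y))


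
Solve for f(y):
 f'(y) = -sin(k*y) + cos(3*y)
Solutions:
 f(y) = C1 + sin(3*y)/3 + cos(k*y)/k


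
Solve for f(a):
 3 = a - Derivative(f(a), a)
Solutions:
 f(a) = C1 + a^2/2 - 3*a


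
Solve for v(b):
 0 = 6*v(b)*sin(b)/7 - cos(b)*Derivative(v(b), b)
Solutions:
 v(b) = C1/cos(b)^(6/7)


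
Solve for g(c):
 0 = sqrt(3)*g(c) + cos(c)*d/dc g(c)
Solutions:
 g(c) = C1*(sin(c) - 1)^(sqrt(3)/2)/(sin(c) + 1)^(sqrt(3)/2)


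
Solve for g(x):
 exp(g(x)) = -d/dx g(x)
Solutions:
 g(x) = log(1/(C1 + x))


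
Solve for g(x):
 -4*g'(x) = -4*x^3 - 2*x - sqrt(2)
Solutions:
 g(x) = C1 + x^4/4 + x^2/4 + sqrt(2)*x/4


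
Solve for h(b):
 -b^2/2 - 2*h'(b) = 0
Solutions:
 h(b) = C1 - b^3/12


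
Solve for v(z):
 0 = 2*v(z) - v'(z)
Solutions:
 v(z) = C1*exp(2*z)


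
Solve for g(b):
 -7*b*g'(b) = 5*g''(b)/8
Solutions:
 g(b) = C1 + C2*erf(2*sqrt(35)*b/5)


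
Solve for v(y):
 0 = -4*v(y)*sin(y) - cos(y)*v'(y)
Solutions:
 v(y) = C1*cos(y)^4


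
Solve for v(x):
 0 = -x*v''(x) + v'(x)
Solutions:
 v(x) = C1 + C2*x^2


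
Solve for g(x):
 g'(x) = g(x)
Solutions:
 g(x) = C1*exp(x)


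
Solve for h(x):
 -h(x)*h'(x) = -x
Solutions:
 h(x) = -sqrt(C1 + x^2)
 h(x) = sqrt(C1 + x^2)


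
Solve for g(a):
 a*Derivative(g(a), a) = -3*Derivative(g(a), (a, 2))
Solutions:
 g(a) = C1 + C2*erf(sqrt(6)*a/6)


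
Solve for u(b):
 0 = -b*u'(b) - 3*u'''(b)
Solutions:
 u(b) = C1 + Integral(C2*airyai(-3^(2/3)*b/3) + C3*airybi(-3^(2/3)*b/3), b)


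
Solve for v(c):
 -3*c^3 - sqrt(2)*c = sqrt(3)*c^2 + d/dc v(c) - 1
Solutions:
 v(c) = C1 - 3*c^4/4 - sqrt(3)*c^3/3 - sqrt(2)*c^2/2 + c


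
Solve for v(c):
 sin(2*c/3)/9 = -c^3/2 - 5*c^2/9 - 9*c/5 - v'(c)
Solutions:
 v(c) = C1 - c^4/8 - 5*c^3/27 - 9*c^2/10 + cos(2*c/3)/6


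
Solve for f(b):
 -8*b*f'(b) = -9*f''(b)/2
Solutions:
 f(b) = C1 + C2*erfi(2*sqrt(2)*b/3)


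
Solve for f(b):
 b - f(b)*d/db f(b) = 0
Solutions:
 f(b) = -sqrt(C1 + b^2)
 f(b) = sqrt(C1 + b^2)


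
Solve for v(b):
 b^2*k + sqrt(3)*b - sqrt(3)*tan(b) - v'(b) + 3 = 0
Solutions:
 v(b) = C1 + b^3*k/3 + sqrt(3)*b^2/2 + 3*b + sqrt(3)*log(cos(b))


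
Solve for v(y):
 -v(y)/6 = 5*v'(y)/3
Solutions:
 v(y) = C1*exp(-y/10)


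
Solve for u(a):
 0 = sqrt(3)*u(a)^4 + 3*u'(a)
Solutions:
 u(a) = (-1 - sqrt(3)*I)*(1/(C1 + sqrt(3)*a))^(1/3)/2
 u(a) = (-1 + sqrt(3)*I)*(1/(C1 + sqrt(3)*a))^(1/3)/2
 u(a) = (1/(C1 + sqrt(3)*a))^(1/3)


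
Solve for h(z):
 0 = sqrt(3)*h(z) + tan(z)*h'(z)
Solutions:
 h(z) = C1/sin(z)^(sqrt(3))


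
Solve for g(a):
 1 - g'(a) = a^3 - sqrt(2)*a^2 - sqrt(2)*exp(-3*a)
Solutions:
 g(a) = C1 - a^4/4 + sqrt(2)*a^3/3 + a - sqrt(2)*exp(-3*a)/3


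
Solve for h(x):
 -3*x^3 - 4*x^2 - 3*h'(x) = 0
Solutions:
 h(x) = C1 - x^4/4 - 4*x^3/9


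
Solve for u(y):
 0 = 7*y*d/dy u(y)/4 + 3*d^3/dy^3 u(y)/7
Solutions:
 u(y) = C1 + Integral(C2*airyai(-18^(1/3)*7^(2/3)*y/6) + C3*airybi(-18^(1/3)*7^(2/3)*y/6), y)


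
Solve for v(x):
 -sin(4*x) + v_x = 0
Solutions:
 v(x) = C1 - cos(4*x)/4


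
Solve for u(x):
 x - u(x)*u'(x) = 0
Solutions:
 u(x) = -sqrt(C1 + x^2)
 u(x) = sqrt(C1 + x^2)


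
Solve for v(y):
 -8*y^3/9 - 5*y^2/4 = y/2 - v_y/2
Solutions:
 v(y) = C1 + 4*y^4/9 + 5*y^3/6 + y^2/2


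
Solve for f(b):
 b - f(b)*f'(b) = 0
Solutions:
 f(b) = -sqrt(C1 + b^2)
 f(b) = sqrt(C1 + b^2)


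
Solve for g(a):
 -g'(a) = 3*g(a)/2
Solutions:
 g(a) = C1*exp(-3*a/2)


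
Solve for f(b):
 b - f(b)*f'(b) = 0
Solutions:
 f(b) = -sqrt(C1 + b^2)
 f(b) = sqrt(C1 + b^2)


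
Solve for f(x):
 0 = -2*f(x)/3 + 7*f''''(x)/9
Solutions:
 f(x) = C1*exp(-6^(1/4)*7^(3/4)*x/7) + C2*exp(6^(1/4)*7^(3/4)*x/7) + C3*sin(6^(1/4)*7^(3/4)*x/7) + C4*cos(6^(1/4)*7^(3/4)*x/7)


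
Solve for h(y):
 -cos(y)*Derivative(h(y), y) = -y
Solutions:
 h(y) = C1 + Integral(y/cos(y), y)


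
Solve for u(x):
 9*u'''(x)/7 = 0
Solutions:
 u(x) = C1 + C2*x + C3*x^2


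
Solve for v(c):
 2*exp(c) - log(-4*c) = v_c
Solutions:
 v(c) = C1 - c*log(-c) + c*(1 - 2*log(2)) + 2*exp(c)


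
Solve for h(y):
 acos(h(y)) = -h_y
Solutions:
 Integral(1/acos(_y), (_y, h(y))) = C1 - y


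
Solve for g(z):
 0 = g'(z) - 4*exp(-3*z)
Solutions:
 g(z) = C1 - 4*exp(-3*z)/3


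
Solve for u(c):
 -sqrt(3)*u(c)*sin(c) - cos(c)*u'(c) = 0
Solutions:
 u(c) = C1*cos(c)^(sqrt(3))


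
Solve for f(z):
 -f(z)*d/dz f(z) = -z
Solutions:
 f(z) = -sqrt(C1 + z^2)
 f(z) = sqrt(C1 + z^2)


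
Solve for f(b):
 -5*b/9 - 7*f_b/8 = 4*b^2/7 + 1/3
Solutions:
 f(b) = C1 - 32*b^3/147 - 20*b^2/63 - 8*b/21


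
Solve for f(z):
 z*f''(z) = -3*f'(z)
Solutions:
 f(z) = C1 + C2/z^2


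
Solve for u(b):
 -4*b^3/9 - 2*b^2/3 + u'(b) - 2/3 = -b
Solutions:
 u(b) = C1 + b^4/9 + 2*b^3/9 - b^2/2 + 2*b/3


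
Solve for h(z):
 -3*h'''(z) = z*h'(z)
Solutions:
 h(z) = C1 + Integral(C2*airyai(-3^(2/3)*z/3) + C3*airybi(-3^(2/3)*z/3), z)


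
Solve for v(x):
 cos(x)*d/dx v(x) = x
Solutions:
 v(x) = C1 + Integral(x/cos(x), x)


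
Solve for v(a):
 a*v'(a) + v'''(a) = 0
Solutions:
 v(a) = C1 + Integral(C2*airyai(-a) + C3*airybi(-a), a)


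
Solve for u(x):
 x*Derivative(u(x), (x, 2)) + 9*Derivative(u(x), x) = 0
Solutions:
 u(x) = C1 + C2/x^8


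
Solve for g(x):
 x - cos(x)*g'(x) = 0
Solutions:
 g(x) = C1 + Integral(x/cos(x), x)


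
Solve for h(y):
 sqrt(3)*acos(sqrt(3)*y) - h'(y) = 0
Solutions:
 h(y) = C1 + sqrt(3)*(y*acos(sqrt(3)*y) - sqrt(3)*sqrt(1 - 3*y^2)/3)


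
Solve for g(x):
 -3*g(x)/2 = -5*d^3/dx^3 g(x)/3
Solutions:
 g(x) = C3*exp(30^(2/3)*x/10) + (C1*sin(3*10^(2/3)*3^(1/6)*x/20) + C2*cos(3*10^(2/3)*3^(1/6)*x/20))*exp(-30^(2/3)*x/20)


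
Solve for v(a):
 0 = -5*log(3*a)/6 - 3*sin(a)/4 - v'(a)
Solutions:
 v(a) = C1 - 5*a*log(a)/6 - 5*a*log(3)/6 + 5*a/6 + 3*cos(a)/4


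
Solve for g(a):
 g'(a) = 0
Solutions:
 g(a) = C1


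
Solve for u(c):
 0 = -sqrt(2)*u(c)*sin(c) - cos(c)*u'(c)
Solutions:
 u(c) = C1*cos(c)^(sqrt(2))


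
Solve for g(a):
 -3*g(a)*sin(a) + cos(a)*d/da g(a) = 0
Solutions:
 g(a) = C1/cos(a)^3


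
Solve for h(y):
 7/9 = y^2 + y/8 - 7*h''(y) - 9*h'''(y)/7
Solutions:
 h(y) = C1 + C2*y + C3*exp(-49*y/9) + y^4/84 - 95*y^3/16464 - 126761*y^2/2420208


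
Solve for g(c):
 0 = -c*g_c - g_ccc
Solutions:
 g(c) = C1 + Integral(C2*airyai(-c) + C3*airybi(-c), c)


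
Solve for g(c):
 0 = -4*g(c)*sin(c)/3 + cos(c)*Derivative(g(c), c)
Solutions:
 g(c) = C1/cos(c)^(4/3)


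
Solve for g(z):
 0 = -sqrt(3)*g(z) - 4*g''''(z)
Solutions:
 g(z) = (C1*sin(3^(1/8)*z/2) + C2*cos(3^(1/8)*z/2))*exp(-3^(1/8)*z/2) + (C3*sin(3^(1/8)*z/2) + C4*cos(3^(1/8)*z/2))*exp(3^(1/8)*z/2)


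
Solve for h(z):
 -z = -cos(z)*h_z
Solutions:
 h(z) = C1 + Integral(z/cos(z), z)


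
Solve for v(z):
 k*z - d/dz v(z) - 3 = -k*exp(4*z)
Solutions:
 v(z) = C1 + k*z^2/2 + k*exp(4*z)/4 - 3*z


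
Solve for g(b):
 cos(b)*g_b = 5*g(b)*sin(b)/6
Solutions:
 g(b) = C1/cos(b)^(5/6)


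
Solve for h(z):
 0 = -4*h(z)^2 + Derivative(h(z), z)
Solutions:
 h(z) = -1/(C1 + 4*z)


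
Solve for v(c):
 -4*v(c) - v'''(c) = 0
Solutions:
 v(c) = C3*exp(-2^(2/3)*c) + (C1*sin(2^(2/3)*sqrt(3)*c/2) + C2*cos(2^(2/3)*sqrt(3)*c/2))*exp(2^(2/3)*c/2)


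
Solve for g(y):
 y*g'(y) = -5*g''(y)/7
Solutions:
 g(y) = C1 + C2*erf(sqrt(70)*y/10)


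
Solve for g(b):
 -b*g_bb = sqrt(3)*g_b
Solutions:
 g(b) = C1 + C2*b^(1 - sqrt(3))


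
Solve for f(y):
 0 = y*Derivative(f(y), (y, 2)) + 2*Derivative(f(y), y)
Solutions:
 f(y) = C1 + C2/y


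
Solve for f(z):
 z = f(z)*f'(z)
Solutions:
 f(z) = -sqrt(C1 + z^2)
 f(z) = sqrt(C1 + z^2)


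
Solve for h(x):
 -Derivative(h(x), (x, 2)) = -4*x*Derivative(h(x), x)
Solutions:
 h(x) = C1 + C2*erfi(sqrt(2)*x)


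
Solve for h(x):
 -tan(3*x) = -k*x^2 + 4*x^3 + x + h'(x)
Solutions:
 h(x) = C1 + k*x^3/3 - x^4 - x^2/2 + log(cos(3*x))/3


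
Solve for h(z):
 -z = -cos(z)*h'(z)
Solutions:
 h(z) = C1 + Integral(z/cos(z), z)


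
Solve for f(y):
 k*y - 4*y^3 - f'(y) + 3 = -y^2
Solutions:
 f(y) = C1 + k*y^2/2 - y^4 + y^3/3 + 3*y


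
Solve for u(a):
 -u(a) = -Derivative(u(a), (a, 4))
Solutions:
 u(a) = C1*exp(-a) + C2*exp(a) + C3*sin(a) + C4*cos(a)


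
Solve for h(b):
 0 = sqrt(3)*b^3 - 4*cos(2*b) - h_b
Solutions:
 h(b) = C1 + sqrt(3)*b^4/4 - 2*sin(2*b)


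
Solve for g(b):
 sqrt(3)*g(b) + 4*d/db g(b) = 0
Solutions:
 g(b) = C1*exp(-sqrt(3)*b/4)


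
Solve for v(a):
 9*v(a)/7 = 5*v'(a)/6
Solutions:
 v(a) = C1*exp(54*a/35)


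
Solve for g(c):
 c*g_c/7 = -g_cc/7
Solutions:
 g(c) = C1 + C2*erf(sqrt(2)*c/2)


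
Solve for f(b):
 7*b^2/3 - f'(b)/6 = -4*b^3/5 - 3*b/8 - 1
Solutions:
 f(b) = C1 + 6*b^4/5 + 14*b^3/3 + 9*b^2/8 + 6*b


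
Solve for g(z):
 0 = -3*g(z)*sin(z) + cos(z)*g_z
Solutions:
 g(z) = C1/cos(z)^3


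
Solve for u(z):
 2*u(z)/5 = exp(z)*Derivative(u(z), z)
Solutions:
 u(z) = C1*exp(-2*exp(-z)/5)


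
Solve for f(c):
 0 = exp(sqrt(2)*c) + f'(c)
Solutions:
 f(c) = C1 - sqrt(2)*exp(sqrt(2)*c)/2


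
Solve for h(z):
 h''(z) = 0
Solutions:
 h(z) = C1 + C2*z


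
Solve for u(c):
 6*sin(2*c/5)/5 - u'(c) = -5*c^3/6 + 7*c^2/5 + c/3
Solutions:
 u(c) = C1 + 5*c^4/24 - 7*c^3/15 - c^2/6 - 3*cos(2*c/5)


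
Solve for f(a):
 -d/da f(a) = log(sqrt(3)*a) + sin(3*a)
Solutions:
 f(a) = C1 - a*log(a) - a*log(3)/2 + a + cos(3*a)/3


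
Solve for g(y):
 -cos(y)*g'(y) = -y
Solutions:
 g(y) = C1 + Integral(y/cos(y), y)


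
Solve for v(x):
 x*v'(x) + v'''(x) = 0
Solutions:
 v(x) = C1 + Integral(C2*airyai(-x) + C3*airybi(-x), x)


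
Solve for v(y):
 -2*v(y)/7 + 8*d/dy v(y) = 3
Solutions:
 v(y) = C1*exp(y/28) - 21/2


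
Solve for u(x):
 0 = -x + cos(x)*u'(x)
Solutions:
 u(x) = C1 + Integral(x/cos(x), x)


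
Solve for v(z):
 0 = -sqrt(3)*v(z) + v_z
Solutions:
 v(z) = C1*exp(sqrt(3)*z)


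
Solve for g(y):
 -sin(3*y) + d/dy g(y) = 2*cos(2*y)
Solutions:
 g(y) = C1 + sin(2*y) - cos(3*y)/3


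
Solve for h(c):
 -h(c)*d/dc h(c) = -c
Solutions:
 h(c) = -sqrt(C1 + c^2)
 h(c) = sqrt(C1 + c^2)


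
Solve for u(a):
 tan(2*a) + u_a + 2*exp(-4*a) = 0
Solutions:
 u(a) = C1 - log(tan(2*a)^2 + 1)/4 + exp(-4*a)/2


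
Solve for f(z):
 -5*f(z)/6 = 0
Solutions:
 f(z) = 0


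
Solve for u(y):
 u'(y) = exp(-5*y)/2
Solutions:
 u(y) = C1 - exp(-5*y)/10


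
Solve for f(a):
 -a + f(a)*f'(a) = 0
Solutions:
 f(a) = -sqrt(C1 + a^2)
 f(a) = sqrt(C1 + a^2)


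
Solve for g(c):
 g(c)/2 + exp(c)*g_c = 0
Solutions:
 g(c) = C1*exp(exp(-c)/2)


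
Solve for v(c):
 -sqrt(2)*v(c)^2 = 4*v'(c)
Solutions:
 v(c) = 4/(C1 + sqrt(2)*c)


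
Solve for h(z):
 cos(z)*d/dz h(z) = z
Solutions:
 h(z) = C1 + Integral(z/cos(z), z)


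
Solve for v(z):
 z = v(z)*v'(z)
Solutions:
 v(z) = -sqrt(C1 + z^2)
 v(z) = sqrt(C1 + z^2)


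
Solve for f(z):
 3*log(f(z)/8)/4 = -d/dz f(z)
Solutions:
 -4*Integral(1/(-log(_y) + 3*log(2)), (_y, f(z)))/3 = C1 - z


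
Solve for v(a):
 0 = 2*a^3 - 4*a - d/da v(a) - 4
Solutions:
 v(a) = C1 + a^4/2 - 2*a^2 - 4*a


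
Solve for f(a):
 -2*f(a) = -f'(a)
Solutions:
 f(a) = C1*exp(2*a)


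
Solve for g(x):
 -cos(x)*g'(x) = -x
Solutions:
 g(x) = C1 + Integral(x/cos(x), x)


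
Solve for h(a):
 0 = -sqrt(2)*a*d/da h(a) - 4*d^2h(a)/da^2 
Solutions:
 h(a) = C1 + C2*erf(2^(3/4)*a/4)


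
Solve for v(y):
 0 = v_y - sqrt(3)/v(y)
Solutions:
 v(y) = -sqrt(C1 + 2*sqrt(3)*y)
 v(y) = sqrt(C1 + 2*sqrt(3)*y)


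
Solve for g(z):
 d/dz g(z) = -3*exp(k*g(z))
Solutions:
 g(z) = Piecewise((log(1/(C1*k + 3*k*z))/k, Ne(k, 0)), (nan, True))
 g(z) = Piecewise((C1 - 3*z, Eq(k, 0)), (nan, True))


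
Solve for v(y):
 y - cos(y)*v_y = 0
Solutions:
 v(y) = C1 + Integral(y/cos(y), y)


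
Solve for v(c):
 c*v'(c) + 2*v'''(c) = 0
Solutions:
 v(c) = C1 + Integral(C2*airyai(-2^(2/3)*c/2) + C3*airybi(-2^(2/3)*c/2), c)


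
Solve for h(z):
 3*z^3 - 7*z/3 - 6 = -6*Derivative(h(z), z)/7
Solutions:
 h(z) = C1 - 7*z^4/8 + 49*z^2/36 + 7*z


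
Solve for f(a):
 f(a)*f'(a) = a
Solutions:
 f(a) = -sqrt(C1 + a^2)
 f(a) = sqrt(C1 + a^2)


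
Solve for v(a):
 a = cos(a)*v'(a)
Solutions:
 v(a) = C1 + Integral(a/cos(a), a)


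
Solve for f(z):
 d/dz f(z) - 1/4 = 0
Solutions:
 f(z) = C1 + z/4


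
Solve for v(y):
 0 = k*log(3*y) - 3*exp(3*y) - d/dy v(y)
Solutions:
 v(y) = C1 + k*y*log(y) + k*y*(-1 + log(3)) - exp(3*y)


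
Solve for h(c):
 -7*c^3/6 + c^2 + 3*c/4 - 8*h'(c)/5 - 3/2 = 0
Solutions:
 h(c) = C1 - 35*c^4/192 + 5*c^3/24 + 15*c^2/64 - 15*c/16


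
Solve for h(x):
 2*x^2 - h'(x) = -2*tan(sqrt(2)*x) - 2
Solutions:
 h(x) = C1 + 2*x^3/3 + 2*x - sqrt(2)*log(cos(sqrt(2)*x))


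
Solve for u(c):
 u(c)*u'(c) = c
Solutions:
 u(c) = -sqrt(C1 + c^2)
 u(c) = sqrt(C1 + c^2)


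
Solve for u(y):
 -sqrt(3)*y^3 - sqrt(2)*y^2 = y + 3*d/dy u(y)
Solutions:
 u(y) = C1 - sqrt(3)*y^4/12 - sqrt(2)*y^3/9 - y^2/6


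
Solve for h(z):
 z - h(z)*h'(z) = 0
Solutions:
 h(z) = -sqrt(C1 + z^2)
 h(z) = sqrt(C1 + z^2)


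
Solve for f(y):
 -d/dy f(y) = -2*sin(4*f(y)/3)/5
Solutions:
 -2*y/5 + 3*log(cos(4*f(y)/3) - 1)/8 - 3*log(cos(4*f(y)/3) + 1)/8 = C1


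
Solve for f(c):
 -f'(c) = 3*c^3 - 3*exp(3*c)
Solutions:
 f(c) = C1 - 3*c^4/4 + exp(3*c)


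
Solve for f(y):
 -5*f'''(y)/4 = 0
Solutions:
 f(y) = C1 + C2*y + C3*y^2


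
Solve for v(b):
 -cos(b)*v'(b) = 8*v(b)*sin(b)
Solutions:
 v(b) = C1*cos(b)^8


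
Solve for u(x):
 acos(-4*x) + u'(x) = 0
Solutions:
 u(x) = C1 - x*acos(-4*x) - sqrt(1 - 16*x^2)/4


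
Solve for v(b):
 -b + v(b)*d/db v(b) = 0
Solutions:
 v(b) = -sqrt(C1 + b^2)
 v(b) = sqrt(C1 + b^2)


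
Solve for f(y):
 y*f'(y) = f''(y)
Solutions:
 f(y) = C1 + C2*erfi(sqrt(2)*y/2)


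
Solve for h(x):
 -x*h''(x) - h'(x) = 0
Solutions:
 h(x) = C1 + C2*log(x)


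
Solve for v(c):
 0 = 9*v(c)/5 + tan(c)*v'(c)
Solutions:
 v(c) = C1/sin(c)^(9/5)


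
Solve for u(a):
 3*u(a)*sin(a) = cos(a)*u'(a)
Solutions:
 u(a) = C1/cos(a)^3


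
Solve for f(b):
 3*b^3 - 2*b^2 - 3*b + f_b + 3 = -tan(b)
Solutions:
 f(b) = C1 - 3*b^4/4 + 2*b^3/3 + 3*b^2/2 - 3*b + log(cos(b))


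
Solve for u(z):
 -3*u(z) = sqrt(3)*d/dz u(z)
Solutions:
 u(z) = C1*exp(-sqrt(3)*z)


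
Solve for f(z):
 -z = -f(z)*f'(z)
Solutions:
 f(z) = -sqrt(C1 + z^2)
 f(z) = sqrt(C1 + z^2)


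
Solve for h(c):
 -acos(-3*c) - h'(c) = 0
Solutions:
 h(c) = C1 - c*acos(-3*c) - sqrt(1 - 9*c^2)/3


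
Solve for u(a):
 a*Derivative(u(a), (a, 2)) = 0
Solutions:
 u(a) = C1 + C2*a


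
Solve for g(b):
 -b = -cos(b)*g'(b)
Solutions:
 g(b) = C1 + Integral(b/cos(b), b)


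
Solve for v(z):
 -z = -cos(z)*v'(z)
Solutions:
 v(z) = C1 + Integral(z/cos(z), z)


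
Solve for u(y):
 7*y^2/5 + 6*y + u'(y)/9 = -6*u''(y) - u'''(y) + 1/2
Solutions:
 u(y) = C1 + C2*exp(y*(-3 + 4*sqrt(5)/3)) + C3*exp(-y*(4*sqrt(5)/3 + 3)) - 21*y^3/5 + 3267*y^2/5 - 703359*y/10


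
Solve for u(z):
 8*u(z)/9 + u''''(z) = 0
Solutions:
 u(z) = (C1*sin(2^(1/4)*sqrt(3)*z/3) + C2*cos(2^(1/4)*sqrt(3)*z/3))*exp(-2^(1/4)*sqrt(3)*z/3) + (C3*sin(2^(1/4)*sqrt(3)*z/3) + C4*cos(2^(1/4)*sqrt(3)*z/3))*exp(2^(1/4)*sqrt(3)*z/3)


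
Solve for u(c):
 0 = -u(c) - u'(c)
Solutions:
 u(c) = C1*exp(-c)


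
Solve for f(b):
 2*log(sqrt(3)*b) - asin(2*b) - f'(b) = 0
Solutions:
 f(b) = C1 + 2*b*log(b) - b*asin(2*b) - 2*b + b*log(3) - sqrt(1 - 4*b^2)/2


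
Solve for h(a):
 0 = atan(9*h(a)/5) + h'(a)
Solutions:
 Integral(1/atan(9*_y/5), (_y, h(a))) = C1 - a


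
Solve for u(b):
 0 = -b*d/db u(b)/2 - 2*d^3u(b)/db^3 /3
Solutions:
 u(b) = C1 + Integral(C2*airyai(-6^(1/3)*b/2) + C3*airybi(-6^(1/3)*b/2), b)


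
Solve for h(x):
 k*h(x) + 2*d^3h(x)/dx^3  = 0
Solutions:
 h(x) = C1*exp(2^(2/3)*x*(-k)^(1/3)/2) + C2*exp(2^(2/3)*x*(-k)^(1/3)*(-1 + sqrt(3)*I)/4) + C3*exp(-2^(2/3)*x*(-k)^(1/3)*(1 + sqrt(3)*I)/4)


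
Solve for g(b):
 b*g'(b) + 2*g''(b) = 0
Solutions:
 g(b) = C1 + C2*erf(b/2)


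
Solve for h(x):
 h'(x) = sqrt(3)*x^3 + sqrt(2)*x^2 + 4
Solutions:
 h(x) = C1 + sqrt(3)*x^4/4 + sqrt(2)*x^3/3 + 4*x


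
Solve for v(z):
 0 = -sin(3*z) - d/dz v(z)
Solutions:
 v(z) = C1 + cos(3*z)/3


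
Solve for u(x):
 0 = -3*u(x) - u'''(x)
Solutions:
 u(x) = C3*exp(-3^(1/3)*x) + (C1*sin(3^(5/6)*x/2) + C2*cos(3^(5/6)*x/2))*exp(3^(1/3)*x/2)


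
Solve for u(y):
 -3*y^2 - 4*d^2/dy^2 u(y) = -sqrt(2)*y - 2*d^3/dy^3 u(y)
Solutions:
 u(y) = C1 + C2*y + C3*exp(2*y) - y^4/16 + y^3*(-3 + sqrt(2))/24 + y^2*(-3 + sqrt(2))/16


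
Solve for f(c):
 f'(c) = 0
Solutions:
 f(c) = C1


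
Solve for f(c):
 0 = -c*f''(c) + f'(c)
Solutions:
 f(c) = C1 + C2*c^2


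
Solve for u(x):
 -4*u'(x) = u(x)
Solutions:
 u(x) = C1*exp(-x/4)


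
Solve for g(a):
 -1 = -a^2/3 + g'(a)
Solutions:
 g(a) = C1 + a^3/9 - a


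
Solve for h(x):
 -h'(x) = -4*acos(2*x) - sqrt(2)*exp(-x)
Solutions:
 h(x) = C1 + 4*x*acos(2*x) - 2*sqrt(1 - 4*x^2) - sqrt(2)*exp(-x)


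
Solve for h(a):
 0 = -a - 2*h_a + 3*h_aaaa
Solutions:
 h(a) = C1 + C4*exp(2^(1/3)*3^(2/3)*a/3) - a^2/4 + (C2*sin(2^(1/3)*3^(1/6)*a/2) + C3*cos(2^(1/3)*3^(1/6)*a/2))*exp(-2^(1/3)*3^(2/3)*a/6)


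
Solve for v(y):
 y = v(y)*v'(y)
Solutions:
 v(y) = -sqrt(C1 + y^2)
 v(y) = sqrt(C1 + y^2)


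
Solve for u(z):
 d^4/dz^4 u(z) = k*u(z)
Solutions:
 u(z) = C1*exp(-k^(1/4)*z) + C2*exp(k^(1/4)*z) + C3*exp(-I*k^(1/4)*z) + C4*exp(I*k^(1/4)*z)


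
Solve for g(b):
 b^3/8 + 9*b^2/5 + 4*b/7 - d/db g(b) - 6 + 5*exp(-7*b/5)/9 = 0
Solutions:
 g(b) = C1 + b^4/32 + 3*b^3/5 + 2*b^2/7 - 6*b - 25*exp(-7*b/5)/63


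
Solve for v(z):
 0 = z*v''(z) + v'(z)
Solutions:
 v(z) = C1 + C2*log(z)


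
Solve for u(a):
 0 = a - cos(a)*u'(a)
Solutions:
 u(a) = C1 + Integral(a/cos(a), a)


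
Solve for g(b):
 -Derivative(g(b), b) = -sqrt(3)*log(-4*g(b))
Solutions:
 -sqrt(3)*Integral(1/(log(-_y) + 2*log(2)), (_y, g(b)))/3 = C1 - b


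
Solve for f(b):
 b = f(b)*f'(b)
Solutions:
 f(b) = -sqrt(C1 + b^2)
 f(b) = sqrt(C1 + b^2)


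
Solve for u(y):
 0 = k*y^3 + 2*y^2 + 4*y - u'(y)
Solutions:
 u(y) = C1 + k*y^4/4 + 2*y^3/3 + 2*y^2


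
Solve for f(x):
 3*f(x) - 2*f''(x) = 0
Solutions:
 f(x) = C1*exp(-sqrt(6)*x/2) + C2*exp(sqrt(6)*x/2)


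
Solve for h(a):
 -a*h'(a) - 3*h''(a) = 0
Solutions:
 h(a) = C1 + C2*erf(sqrt(6)*a/6)


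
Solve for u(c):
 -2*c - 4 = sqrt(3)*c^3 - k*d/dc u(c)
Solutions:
 u(c) = C1 + sqrt(3)*c^4/(4*k) + c^2/k + 4*c/k


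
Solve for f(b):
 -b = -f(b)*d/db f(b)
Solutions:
 f(b) = -sqrt(C1 + b^2)
 f(b) = sqrt(C1 + b^2)


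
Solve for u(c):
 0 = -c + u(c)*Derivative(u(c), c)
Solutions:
 u(c) = -sqrt(C1 + c^2)
 u(c) = sqrt(C1 + c^2)


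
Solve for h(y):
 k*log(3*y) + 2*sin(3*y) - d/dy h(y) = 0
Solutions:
 h(y) = C1 + k*y*(log(y) - 1) + k*y*log(3) - 2*cos(3*y)/3


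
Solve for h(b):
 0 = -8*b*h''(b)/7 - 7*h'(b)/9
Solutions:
 h(b) = C1 + C2*b^(23/72)


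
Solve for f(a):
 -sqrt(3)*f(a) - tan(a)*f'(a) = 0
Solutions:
 f(a) = C1/sin(a)^(sqrt(3))


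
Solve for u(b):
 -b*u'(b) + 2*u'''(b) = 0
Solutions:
 u(b) = C1 + Integral(C2*airyai(2^(2/3)*b/2) + C3*airybi(2^(2/3)*b/2), b)


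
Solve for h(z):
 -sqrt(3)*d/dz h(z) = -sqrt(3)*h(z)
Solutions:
 h(z) = C1*exp(z)


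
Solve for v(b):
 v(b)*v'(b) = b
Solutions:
 v(b) = -sqrt(C1 + b^2)
 v(b) = sqrt(C1 + b^2)


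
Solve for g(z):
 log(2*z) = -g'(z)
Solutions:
 g(z) = C1 - z*log(z) - z*log(2) + z


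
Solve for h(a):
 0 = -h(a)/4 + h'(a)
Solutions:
 h(a) = C1*exp(a/4)


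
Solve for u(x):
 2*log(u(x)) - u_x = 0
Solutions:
 li(u(x)) = C1 + 2*x


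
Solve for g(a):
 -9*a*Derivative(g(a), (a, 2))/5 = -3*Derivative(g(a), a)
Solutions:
 g(a) = C1 + C2*a^(8/3)


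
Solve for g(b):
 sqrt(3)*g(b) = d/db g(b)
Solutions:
 g(b) = C1*exp(sqrt(3)*b)


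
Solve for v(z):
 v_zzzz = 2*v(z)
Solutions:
 v(z) = C1*exp(-2^(1/4)*z) + C2*exp(2^(1/4)*z) + C3*sin(2^(1/4)*z) + C4*cos(2^(1/4)*z)


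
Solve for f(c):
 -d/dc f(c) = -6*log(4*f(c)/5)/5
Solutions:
 -5*Integral(1/(log(_y) - log(5) + 2*log(2)), (_y, f(c)))/6 = C1 - c


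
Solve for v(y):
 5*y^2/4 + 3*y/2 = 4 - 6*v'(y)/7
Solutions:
 v(y) = C1 - 35*y^3/72 - 7*y^2/8 + 14*y/3


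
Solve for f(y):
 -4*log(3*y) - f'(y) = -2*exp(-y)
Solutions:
 f(y) = C1 - 4*y*log(y) + 4*y*(1 - log(3)) - 2*exp(-y)


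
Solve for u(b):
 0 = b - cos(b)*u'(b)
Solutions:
 u(b) = C1 + Integral(b/cos(b), b)


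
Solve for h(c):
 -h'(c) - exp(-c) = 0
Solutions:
 h(c) = C1 + exp(-c)


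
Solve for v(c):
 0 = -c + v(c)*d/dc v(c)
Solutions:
 v(c) = -sqrt(C1 + c^2)
 v(c) = sqrt(C1 + c^2)


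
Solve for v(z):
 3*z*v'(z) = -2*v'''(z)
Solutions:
 v(z) = C1 + Integral(C2*airyai(-2^(2/3)*3^(1/3)*z/2) + C3*airybi(-2^(2/3)*3^(1/3)*z/2), z)


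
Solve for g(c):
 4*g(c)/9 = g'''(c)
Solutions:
 g(c) = C3*exp(2^(2/3)*3^(1/3)*c/3) + (C1*sin(2^(2/3)*3^(5/6)*c/6) + C2*cos(2^(2/3)*3^(5/6)*c/6))*exp(-2^(2/3)*3^(1/3)*c/6)


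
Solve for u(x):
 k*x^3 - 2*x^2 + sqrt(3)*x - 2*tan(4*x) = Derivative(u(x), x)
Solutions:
 u(x) = C1 + k*x^4/4 - 2*x^3/3 + sqrt(3)*x^2/2 + log(cos(4*x))/2


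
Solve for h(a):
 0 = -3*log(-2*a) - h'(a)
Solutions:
 h(a) = C1 - 3*a*log(-a) + 3*a*(1 - log(2))


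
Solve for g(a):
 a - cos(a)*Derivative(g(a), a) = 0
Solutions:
 g(a) = C1 + Integral(a/cos(a), a)


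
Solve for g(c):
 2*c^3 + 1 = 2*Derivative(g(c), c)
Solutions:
 g(c) = C1 + c^4/4 + c/2


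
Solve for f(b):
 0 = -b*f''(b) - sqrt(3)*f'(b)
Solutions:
 f(b) = C1 + C2*b^(1 - sqrt(3))


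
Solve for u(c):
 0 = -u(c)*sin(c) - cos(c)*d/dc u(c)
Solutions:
 u(c) = C1*cos(c)


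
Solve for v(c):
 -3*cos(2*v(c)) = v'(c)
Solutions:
 v(c) = -asin((C1 + exp(12*c))/(C1 - exp(12*c)))/2 + pi/2
 v(c) = asin((C1 + exp(12*c))/(C1 - exp(12*c)))/2


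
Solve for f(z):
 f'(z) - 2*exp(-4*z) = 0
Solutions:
 f(z) = C1 - exp(-4*z)/2


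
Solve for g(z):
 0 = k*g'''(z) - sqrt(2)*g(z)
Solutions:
 g(z) = C1*exp(2^(1/6)*z*(1/k)^(1/3)) + C2*exp(2^(1/6)*z*(-1 + sqrt(3)*I)*(1/k)^(1/3)/2) + C3*exp(-2^(1/6)*z*(1 + sqrt(3)*I)*(1/k)^(1/3)/2)


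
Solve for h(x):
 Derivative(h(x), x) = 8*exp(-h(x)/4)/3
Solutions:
 h(x) = 4*log(C1 + 2*x/3)


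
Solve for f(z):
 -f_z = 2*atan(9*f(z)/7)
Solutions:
 Integral(1/atan(9*_y/7), (_y, f(z))) = C1 - 2*z


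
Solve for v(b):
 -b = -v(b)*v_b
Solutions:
 v(b) = -sqrt(C1 + b^2)
 v(b) = sqrt(C1 + b^2)


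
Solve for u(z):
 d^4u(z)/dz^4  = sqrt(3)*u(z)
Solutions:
 u(z) = C1*exp(-3^(1/8)*z) + C2*exp(3^(1/8)*z) + C3*sin(3^(1/8)*z) + C4*cos(3^(1/8)*z)


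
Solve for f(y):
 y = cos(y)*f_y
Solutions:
 f(y) = C1 + Integral(y/cos(y), y)


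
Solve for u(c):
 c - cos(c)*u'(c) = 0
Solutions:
 u(c) = C1 + Integral(c/cos(c), c)


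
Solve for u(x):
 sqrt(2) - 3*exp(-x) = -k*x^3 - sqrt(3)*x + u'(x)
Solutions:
 u(x) = C1 + k*x^4/4 + sqrt(3)*x^2/2 + sqrt(2)*x + 3*exp(-x)


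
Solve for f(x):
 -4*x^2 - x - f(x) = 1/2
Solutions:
 f(x) = -4*x^2 - x - 1/2


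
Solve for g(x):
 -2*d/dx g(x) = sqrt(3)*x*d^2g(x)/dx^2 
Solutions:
 g(x) = C1 + C2*x^(1 - 2*sqrt(3)/3)


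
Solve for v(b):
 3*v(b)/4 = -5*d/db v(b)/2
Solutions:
 v(b) = C1*exp(-3*b/10)


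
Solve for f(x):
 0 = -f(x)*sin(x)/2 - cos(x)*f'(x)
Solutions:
 f(x) = C1*sqrt(cos(x))


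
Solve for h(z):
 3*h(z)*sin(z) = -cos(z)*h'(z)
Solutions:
 h(z) = C1*cos(z)^3


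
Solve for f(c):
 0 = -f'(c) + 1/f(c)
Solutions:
 f(c) = -sqrt(C1 + 2*c)
 f(c) = sqrt(C1 + 2*c)


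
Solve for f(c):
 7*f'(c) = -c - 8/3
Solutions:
 f(c) = C1 - c^2/14 - 8*c/21


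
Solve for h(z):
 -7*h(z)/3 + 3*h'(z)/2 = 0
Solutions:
 h(z) = C1*exp(14*z/9)


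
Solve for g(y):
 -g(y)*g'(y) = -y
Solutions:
 g(y) = -sqrt(C1 + y^2)
 g(y) = sqrt(C1 + y^2)


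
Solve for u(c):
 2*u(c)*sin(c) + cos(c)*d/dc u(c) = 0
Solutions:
 u(c) = C1*cos(c)^2


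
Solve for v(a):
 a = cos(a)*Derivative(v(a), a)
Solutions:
 v(a) = C1 + Integral(a/cos(a), a)


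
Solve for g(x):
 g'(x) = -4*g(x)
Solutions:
 g(x) = C1*exp(-4*x)


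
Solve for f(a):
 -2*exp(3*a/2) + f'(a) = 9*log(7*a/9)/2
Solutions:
 f(a) = C1 + 9*a*log(a)/2 + a*(-9*log(3) - 9/2 + 9*log(7)/2) + 4*exp(3*a/2)/3


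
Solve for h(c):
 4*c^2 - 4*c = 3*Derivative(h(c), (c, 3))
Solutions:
 h(c) = C1 + C2*c + C3*c^2 + c^5/45 - c^4/18


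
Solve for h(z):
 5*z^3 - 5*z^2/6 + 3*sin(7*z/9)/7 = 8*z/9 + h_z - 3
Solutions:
 h(z) = C1 + 5*z^4/4 - 5*z^3/18 - 4*z^2/9 + 3*z - 27*cos(7*z/9)/49


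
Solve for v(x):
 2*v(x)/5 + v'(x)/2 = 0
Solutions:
 v(x) = C1*exp(-4*x/5)


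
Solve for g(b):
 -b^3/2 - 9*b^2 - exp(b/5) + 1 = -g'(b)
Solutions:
 g(b) = C1 + b^4/8 + 3*b^3 - b + 5*exp(b/5)


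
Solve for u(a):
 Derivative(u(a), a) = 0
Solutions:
 u(a) = C1


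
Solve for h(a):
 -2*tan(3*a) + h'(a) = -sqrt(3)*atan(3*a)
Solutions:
 h(a) = C1 - sqrt(3)*(a*atan(3*a) - log(9*a^2 + 1)/6) - 2*log(cos(3*a))/3


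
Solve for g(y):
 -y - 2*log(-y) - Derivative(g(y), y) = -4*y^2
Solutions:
 g(y) = C1 + 4*y^3/3 - y^2/2 - 2*y*log(-y) + 2*y


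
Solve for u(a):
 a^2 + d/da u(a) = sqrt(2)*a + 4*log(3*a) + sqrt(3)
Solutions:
 u(a) = C1 - a^3/3 + sqrt(2)*a^2/2 + 4*a*log(a) - 4*a + sqrt(3)*a + a*log(81)


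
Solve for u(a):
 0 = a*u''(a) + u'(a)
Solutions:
 u(a) = C1 + C2*log(a)


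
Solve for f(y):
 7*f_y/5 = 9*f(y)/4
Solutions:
 f(y) = C1*exp(45*y/28)


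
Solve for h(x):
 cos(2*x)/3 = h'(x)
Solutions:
 h(x) = C1 + sin(2*x)/6


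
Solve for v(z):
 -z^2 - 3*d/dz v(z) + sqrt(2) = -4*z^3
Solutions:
 v(z) = C1 + z^4/3 - z^3/9 + sqrt(2)*z/3


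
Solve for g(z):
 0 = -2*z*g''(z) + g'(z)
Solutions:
 g(z) = C1 + C2*z^(3/2)


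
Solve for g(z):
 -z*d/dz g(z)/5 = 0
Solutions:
 g(z) = C1


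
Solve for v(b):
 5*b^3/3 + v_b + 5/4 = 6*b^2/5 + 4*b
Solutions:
 v(b) = C1 - 5*b^4/12 + 2*b^3/5 + 2*b^2 - 5*b/4


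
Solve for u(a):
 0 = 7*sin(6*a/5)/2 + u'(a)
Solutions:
 u(a) = C1 + 35*cos(6*a/5)/12


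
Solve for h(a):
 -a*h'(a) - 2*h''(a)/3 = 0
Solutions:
 h(a) = C1 + C2*erf(sqrt(3)*a/2)


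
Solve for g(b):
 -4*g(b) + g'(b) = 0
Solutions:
 g(b) = C1*exp(4*b)


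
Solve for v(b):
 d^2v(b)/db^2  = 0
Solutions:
 v(b) = C1 + C2*b


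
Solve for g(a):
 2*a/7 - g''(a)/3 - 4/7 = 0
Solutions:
 g(a) = C1 + C2*a + a^3/7 - 6*a^2/7


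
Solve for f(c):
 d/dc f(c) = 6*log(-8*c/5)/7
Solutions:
 f(c) = C1 + 6*c*log(-c)/7 + 6*c*(-log(5) - 1 + 3*log(2))/7


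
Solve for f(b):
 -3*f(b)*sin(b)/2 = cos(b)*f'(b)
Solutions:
 f(b) = C1*cos(b)^(3/2)


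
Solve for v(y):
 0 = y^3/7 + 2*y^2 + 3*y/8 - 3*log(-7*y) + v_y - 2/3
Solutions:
 v(y) = C1 - y^4/28 - 2*y^3/3 - 3*y^2/16 + 3*y*log(-y) + y*(-7/3 + 3*log(7))


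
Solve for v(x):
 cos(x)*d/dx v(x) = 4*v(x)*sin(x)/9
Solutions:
 v(x) = C1/cos(x)^(4/9)


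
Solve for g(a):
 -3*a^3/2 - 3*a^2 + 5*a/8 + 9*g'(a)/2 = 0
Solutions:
 g(a) = C1 + a^4/12 + 2*a^3/9 - 5*a^2/72


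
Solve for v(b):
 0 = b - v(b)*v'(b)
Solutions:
 v(b) = -sqrt(C1 + b^2)
 v(b) = sqrt(C1 + b^2)


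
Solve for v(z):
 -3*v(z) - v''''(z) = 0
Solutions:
 v(z) = (C1*sin(sqrt(2)*3^(1/4)*z/2) + C2*cos(sqrt(2)*3^(1/4)*z/2))*exp(-sqrt(2)*3^(1/4)*z/2) + (C3*sin(sqrt(2)*3^(1/4)*z/2) + C4*cos(sqrt(2)*3^(1/4)*z/2))*exp(sqrt(2)*3^(1/4)*z/2)


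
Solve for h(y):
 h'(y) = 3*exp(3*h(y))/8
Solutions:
 h(y) = log(-1/(C1 + 9*y))/3 + log(2)
 h(y) = log((-1/(C1 + 3*y))^(1/3)*(-3^(2/3)/3 - 3^(1/6)*I))
 h(y) = log((-1/(C1 + 3*y))^(1/3)*(-3^(2/3)/3 + 3^(1/6)*I))


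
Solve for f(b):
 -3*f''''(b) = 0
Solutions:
 f(b) = C1 + C2*b + C3*b^2 + C4*b^3


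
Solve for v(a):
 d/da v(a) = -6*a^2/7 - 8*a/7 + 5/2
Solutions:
 v(a) = C1 - 2*a^3/7 - 4*a^2/7 + 5*a/2


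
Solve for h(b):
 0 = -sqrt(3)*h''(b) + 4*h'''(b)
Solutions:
 h(b) = C1 + C2*b + C3*exp(sqrt(3)*b/4)


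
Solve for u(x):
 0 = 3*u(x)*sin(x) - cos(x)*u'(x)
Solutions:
 u(x) = C1/cos(x)^3


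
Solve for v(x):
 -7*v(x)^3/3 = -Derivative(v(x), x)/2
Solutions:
 v(x) = -sqrt(6)*sqrt(-1/(C1 + 14*x))/2
 v(x) = sqrt(6)*sqrt(-1/(C1 + 14*x))/2


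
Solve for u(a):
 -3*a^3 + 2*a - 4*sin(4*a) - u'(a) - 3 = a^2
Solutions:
 u(a) = C1 - 3*a^4/4 - a^3/3 + a^2 - 3*a + cos(4*a)


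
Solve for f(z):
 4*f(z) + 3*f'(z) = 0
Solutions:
 f(z) = C1*exp(-4*z/3)


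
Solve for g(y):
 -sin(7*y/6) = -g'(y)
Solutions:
 g(y) = C1 - 6*cos(7*y/6)/7


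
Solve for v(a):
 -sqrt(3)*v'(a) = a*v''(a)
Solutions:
 v(a) = C1 + C2*a^(1 - sqrt(3))
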